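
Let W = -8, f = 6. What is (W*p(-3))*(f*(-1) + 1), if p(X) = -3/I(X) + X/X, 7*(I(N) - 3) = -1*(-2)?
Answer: 80/23 ≈ 3.4783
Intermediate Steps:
I(N) = 23/7 (I(N) = 3 + (-1*(-2))/7 = 3 + (⅐)*2 = 3 + 2/7 = 23/7)
p(X) = 2/23 (p(X) = -3/23/7 + X/X = -3*7/23 + 1 = -21/23 + 1 = 2/23)
(W*p(-3))*(f*(-1) + 1) = (-8*2/23)*(6*(-1) + 1) = -16*(-6 + 1)/23 = -16/23*(-5) = 80/23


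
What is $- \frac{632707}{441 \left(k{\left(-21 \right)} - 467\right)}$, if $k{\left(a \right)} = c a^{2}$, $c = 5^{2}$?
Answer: $- \frac{632707}{4656078} \approx -0.13589$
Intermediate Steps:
$c = 25$
$k{\left(a \right)} = 25 a^{2}$
$- \frac{632707}{441 \left(k{\left(-21 \right)} - 467\right)} = - \frac{632707}{441 \left(25 \left(-21\right)^{2} - 467\right)} = - \frac{632707}{441 \left(25 \cdot 441 - 467\right)} = - \frac{632707}{441 \left(11025 - 467\right)} = - \frac{632707}{441 \cdot 10558} = - \frac{632707}{4656078}$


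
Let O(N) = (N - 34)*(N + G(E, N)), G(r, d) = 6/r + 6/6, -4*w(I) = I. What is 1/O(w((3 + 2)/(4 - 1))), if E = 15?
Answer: -720/24367 ≈ -0.029548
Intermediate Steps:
w(I) = -I/4
G(r, d) = 1 + 6/r (G(r, d) = 6/r + 6*(⅙) = 6/r + 1 = 1 + 6/r)
O(N) = (-34 + N)*(7/5 + N) (O(N) = (N - 34)*(N + (6 + 15)/15) = (-34 + N)*(N + (1/15)*21) = (-34 + N)*(N + 7/5) = (-34 + N)*(7/5 + N))
1/O(w((3 + 2)/(4 - 1))) = 1/(-238/5 + (-(3 + 2)/(4*(4 - 1)))² - (-163)*(3 + 2)/(4 - 1)/20) = 1/(-238/5 + (-5/(4*3))² - (-163)*5/3/20) = 1/(-238/5 + (-5/(4*3))² - (-163)*5*(⅓)/20) = 1/(-238/5 + (-¼*5/3)² - (-163)*5/(20*3)) = 1/(-238/5 + (-5/12)² - 163/5*(-5/12)) = 1/(-238/5 + 25/144 + 163/12) = 1/(-24367/720) = -720/24367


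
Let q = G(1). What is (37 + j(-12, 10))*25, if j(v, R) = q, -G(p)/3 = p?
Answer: 850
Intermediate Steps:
G(p) = -3*p
q = -3 (q = -3*1 = -3)
j(v, R) = -3
(37 + j(-12, 10))*25 = (37 - 3)*25 = 34*25 = 850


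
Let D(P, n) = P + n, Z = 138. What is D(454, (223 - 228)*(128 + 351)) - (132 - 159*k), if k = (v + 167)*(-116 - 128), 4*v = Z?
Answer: -7819467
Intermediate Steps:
v = 69/2 (v = (¼)*138 = 69/2 ≈ 34.500)
k = -49166 (k = (69/2 + 167)*(-116 - 128) = (403/2)*(-244) = -49166)
D(454, (223 - 228)*(128 + 351)) - (132 - 159*k) = (454 + (223 - 228)*(128 + 351)) - (132 - 159*(-49166)) = (454 - 5*479) - (132 + 7817394) = (454 - 2395) - 1*7817526 = -1941 - 7817526 = -7819467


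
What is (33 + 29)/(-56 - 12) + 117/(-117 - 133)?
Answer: -2932/2125 ≈ -1.3798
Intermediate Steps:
(33 + 29)/(-56 - 12) + 117/(-117 - 133) = 62/(-68) + 117/(-250) = 62*(-1/68) + 117*(-1/250) = -31/34 - 117/250 = -2932/2125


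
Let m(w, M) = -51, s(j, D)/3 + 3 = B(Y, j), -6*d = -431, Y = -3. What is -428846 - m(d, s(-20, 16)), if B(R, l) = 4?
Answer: -428795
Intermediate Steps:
d = 431/6 (d = -⅙*(-431) = 431/6 ≈ 71.833)
s(j, D) = 3 (s(j, D) = -9 + 3*4 = -9 + 12 = 3)
-428846 - m(d, s(-20, 16)) = -428846 - 1*(-51) = -428846 + 51 = -428795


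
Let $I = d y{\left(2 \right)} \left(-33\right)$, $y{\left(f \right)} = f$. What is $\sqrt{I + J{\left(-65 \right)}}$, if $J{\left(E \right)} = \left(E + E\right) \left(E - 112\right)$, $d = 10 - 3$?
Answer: $2 \sqrt{5637} \approx 150.16$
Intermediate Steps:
$d = 7$
$I = -462$ ($I = 7 \cdot 2 \left(-33\right) = 14 \left(-33\right) = -462$)
$J{\left(E \right)} = 2 E \left(-112 + E\right)$
$\sqrt{I + J{\left(-65 \right)}} = \sqrt{-462 + 2 \left(-65\right) \left(-112 - 65\right)} = \sqrt{-462 + 2 \left(-65\right) \left(-177\right)} = \sqrt{-462 + 23010} = \sqrt{22548} = 2 \sqrt{5637}$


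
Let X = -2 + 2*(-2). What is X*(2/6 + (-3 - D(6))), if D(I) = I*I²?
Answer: 1312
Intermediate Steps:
X = -6 (X = -2 - 4 = -6)
D(I) = I³
X*(2/6 + (-3 - D(6))) = -6*(2/6 + (-3 - 1*6³)) = -6*(2*(⅙) + (-3 - 1*216)) = -6*(⅓ + (-3 - 216)) = -6*(⅓ - 219) = -6*(-656/3) = 1312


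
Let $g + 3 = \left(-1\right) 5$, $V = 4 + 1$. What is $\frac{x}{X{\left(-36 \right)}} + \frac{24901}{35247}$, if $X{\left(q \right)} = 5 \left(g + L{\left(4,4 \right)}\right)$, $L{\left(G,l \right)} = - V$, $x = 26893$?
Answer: $- \frac{946279006}{2291055} \approx -413.03$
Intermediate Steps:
$V = 5$
$g = -8$ ($g = -3 - 5 = -8$)
$L{\left(G,l \right)} = -5$ ($L{\left(G,l \right)} = \left(-1\right) 5 = -5$)
$X{\left(q \right)} = -65$ ($X{\left(q \right)} = 5 \left(-8 - 5\right) = 5 \left(-13\right) = -65$)
$\frac{x}{X{\left(-36 \right)}} + \frac{24901}{35247} = \frac{26893}{-65} + \frac{24901}{35247} = 26893 \left(- \frac{1}{65}\right) + 24901 \cdot \frac{1}{35247} = - \frac{26893}{65} + \frac{24901}{35247} = - \frac{946279006}{2291055}$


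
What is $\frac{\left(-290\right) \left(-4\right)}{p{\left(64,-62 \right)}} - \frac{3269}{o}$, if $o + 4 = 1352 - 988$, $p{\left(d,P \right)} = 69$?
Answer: $\frac{64013}{8280} \approx 7.731$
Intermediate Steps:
$o = 360$ ($o = -4 + \left(1352 - 988\right) = -4 + 364 = 360$)
$\frac{\left(-290\right) \left(-4\right)}{p{\left(64,-62 \right)}} - \frac{3269}{o} = \frac{\left(-290\right) \left(-4\right)}{69} - \frac{3269}{360} = 1160 \cdot \frac{1}{69} - \frac{3269}{360} = \frac{1160}{69} - \frac{3269}{360} = \frac{64013}{8280}$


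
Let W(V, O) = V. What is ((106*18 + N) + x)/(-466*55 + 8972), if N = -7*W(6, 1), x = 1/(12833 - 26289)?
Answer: -25108895/224150048 ≈ -0.11202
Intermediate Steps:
x = -1/13456 (x = 1/(-13456) = -1/13456 ≈ -7.4316e-5)
N = -42 (N = -7*6 = -42)
((106*18 + N) + x)/(-466*55 + 8972) = ((106*18 - 42) - 1/13456)/(-466*55 + 8972) = ((1908 - 42) - 1/13456)/(-25630 + 8972) = (1866 - 1/13456)/(-16658) = (25108895/13456)*(-1/16658) = -25108895/224150048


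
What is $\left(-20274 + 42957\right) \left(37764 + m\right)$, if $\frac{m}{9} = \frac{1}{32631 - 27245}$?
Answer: $\frac{4613652177579}{5386} \approx 8.566 \cdot 10^{8}$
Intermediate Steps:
$m = \frac{9}{5386}$ ($m = \frac{9}{32631 - 27245} = \frac{9}{5386} \approx 0.001671$)
$\left(-20274 + 42957\right) \left(37764 + m\right) = \left(-20274 + 42957\right) \left(37764 + \frac{9}{5386}\right) = 22683 \cdot \frac{203396913}{5386} = \frac{4613652177579}{5386}$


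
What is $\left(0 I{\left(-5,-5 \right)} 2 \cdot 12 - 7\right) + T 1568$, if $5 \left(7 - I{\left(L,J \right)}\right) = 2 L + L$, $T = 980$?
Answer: $1536633$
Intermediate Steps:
$I{\left(L,J \right)} = 7 - \frac{3 L}{5}$ ($I{\left(L,J \right)} = 7 - \frac{2 L + L}{5} = 7 - \frac{3 L}{5}$)
$\left(0 I{\left(-5,-5 \right)} 2 \cdot 12 - 7\right) + T 1568 = \left(0 \left(7 - -3\right) 2 \cdot 12 - 7\right) + 980 \cdot 1568 = \left(0 \left(7 + 3\right) 2 \cdot 12 - 7\right) + 1536640 = \left(0 \cdot 10 \cdot 2 \cdot 12 - 7\right) + 1536640 = \left(0 \cdot 2 \cdot 12 - 7\right) + 1536640 = \left(0 \cdot 12 - 7\right) + 1536640 = \left(0 - 7\right) + 1536640 = -7 + 1536640 = 1536633$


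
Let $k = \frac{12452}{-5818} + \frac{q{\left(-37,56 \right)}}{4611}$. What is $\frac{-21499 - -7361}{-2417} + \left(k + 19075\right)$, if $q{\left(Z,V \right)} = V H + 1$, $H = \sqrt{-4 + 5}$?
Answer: $\frac{206178562713982}{10806728461} \approx 19079.0$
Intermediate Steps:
$H = 1$ ($H = \sqrt{1} = 1$)
$q{\left(Z,V \right)} = 1 + V$ ($q{\left(Z,V \right)} = V 1 + 1 = V + 1 = 1 + V$)
$k = - \frac{9514091}{4471133}$ ($k = \frac{12452}{-5818} + \frac{1 + 56}{4611} = 12452 \left(- \frac{1}{5818}\right) + 57 \cdot \frac{1}{4611} = - \frac{6226}{2909} + \frac{19}{1537} = - \frac{9514091}{4471133} \approx -2.1279$)
$\frac{-21499 - -7361}{-2417} + \left(k + 19075\right) = \frac{-21499 - -7361}{-2417} + \left(- \frac{9514091}{4471133} + 19075\right) = \left(-21499 + 7361\right) \left(- \frac{1}{2417}\right) + \frac{85277347884}{4471133} = \left(-14138\right) \left(- \frac{1}{2417}\right) + \frac{85277347884}{4471133} = \frac{14138}{2417} + \frac{85277347884}{4471133} = \frac{206178562713982}{10806728461}$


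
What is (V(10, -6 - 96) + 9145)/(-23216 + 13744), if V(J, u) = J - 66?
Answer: -9089/9472 ≈ -0.95957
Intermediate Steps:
V(J, u) = -66 + J
(V(10, -6 - 96) + 9145)/(-23216 + 13744) = ((-66 + 10) + 9145)/(-23216 + 13744) = (-56 + 9145)/(-9472) = 9089*(-1/9472) = -9089/9472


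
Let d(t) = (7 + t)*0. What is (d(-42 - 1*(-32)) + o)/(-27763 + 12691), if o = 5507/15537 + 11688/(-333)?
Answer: 6657875/2888141856 ≈ 0.0023052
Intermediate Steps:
d(t) = 0
o = -6657875/191623 (o = 5507*(1/15537) + 11688*(-1/333) = 5507/15537 - 3896/111 = -6657875/191623 ≈ -34.745)
(d(-42 - 1*(-32)) + o)/(-27763 + 12691) = (0 - 6657875/191623)/(-27763 + 12691) = -6657875/191623/(-15072) = -6657875/191623*(-1/15072) = 6657875/2888141856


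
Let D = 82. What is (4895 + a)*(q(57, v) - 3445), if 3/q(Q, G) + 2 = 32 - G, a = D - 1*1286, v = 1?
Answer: -368738282/29 ≈ -1.2715e+7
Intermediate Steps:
a = -1204 (a = 82 - 1*1286 = 82 - 1286 = -1204)
q(Q, G) = 3/(30 - G) (q(Q, G) = 3/(-2 + (32 - G)) = 3/(30 - G))
(4895 + a)*(q(57, v) - 3445) = (4895 - 1204)*(-3/(-30 + 1) - 3445) = 3691*(-3/(-29) - 3445) = 3691*(-3*(-1/29) - 3445) = 3691*(3/29 - 3445) = 3691*(-99902/29) = -368738282/29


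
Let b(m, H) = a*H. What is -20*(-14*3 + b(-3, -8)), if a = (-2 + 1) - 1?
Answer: 520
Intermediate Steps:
a = -2 (a = -1 - 1 = -2)
b(m, H) = -2*H
-20*(-14*3 + b(-3, -8)) = -20*(-14*3 - 2*(-8)) = -20*(-42 + 16) = -20*(-26) = 520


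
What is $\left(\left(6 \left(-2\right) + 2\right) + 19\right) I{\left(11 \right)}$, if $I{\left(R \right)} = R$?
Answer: $99$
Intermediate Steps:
$\left(\left(6 \left(-2\right) + 2\right) + 19\right) I{\left(11 \right)} = \left(\left(6 \left(-2\right) + 2\right) + 19\right) 11 = \left(\left(-12 + 2\right) + 19\right) 11 = \left(-10 + 19\right) 11 = 9 \cdot 11 = 99$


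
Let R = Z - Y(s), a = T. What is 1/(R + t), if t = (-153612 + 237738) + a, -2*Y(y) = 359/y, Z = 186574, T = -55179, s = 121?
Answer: 242/52156441 ≈ 4.6399e-6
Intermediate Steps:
a = -55179
Y(y) = -359/(2*y)
t = 28947 (t = (-153612 + 237738) - 55179 = 84126 - 55179 = 28947)
R = 45151267/242 (R = 186574 - (-359)/(2*121) = 186574 - 1*(-359/242) = 186574 + 359/242 = 45151267/242 ≈ 1.8658e+5)
1/(R + t) = 1/(45151267/242 + 28947) = 1/(52156441/242) = 242/52156441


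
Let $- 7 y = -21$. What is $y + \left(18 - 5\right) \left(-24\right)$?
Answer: $-309$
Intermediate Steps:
$y = 3$ ($y = \left(- \frac{1}{7}\right) \left(-21\right) = 3$)
$y + \left(18 - 5\right) \left(-24\right) = 3 + \left(18 - 5\right) \left(-24\right) = 3 + 13 \left(-24\right) = 3 - 312 = -309$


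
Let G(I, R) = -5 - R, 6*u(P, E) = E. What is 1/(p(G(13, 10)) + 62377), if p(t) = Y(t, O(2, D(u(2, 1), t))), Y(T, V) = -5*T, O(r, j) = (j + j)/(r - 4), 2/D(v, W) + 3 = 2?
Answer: 1/62452 ≈ 1.6012e-5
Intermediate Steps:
u(P, E) = E/6
D(v, W) = -2 (D(v, W) = 2/(-3 + 2) = 2/(-1) = 2*(-1) = -2)
O(r, j) = 2*j/(-4 + r) (O(r, j) = (2*j)/(-4 + r) = 2*j/(-4 + r))
p(t) = -5*t
1/(p(G(13, 10)) + 62377) = 1/(-5*(-5 - 1*10) + 62377) = 1/(-5*(-5 - 10) + 62377) = 1/(-5*(-15) + 62377) = 1/(75 + 62377) = 1/62452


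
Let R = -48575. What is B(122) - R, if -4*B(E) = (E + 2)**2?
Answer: 44731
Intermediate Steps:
B(E) = -(2 + E)**2/4 (B(E) = -(E + 2)**2/4 = -(2 + E)**2/4)
B(122) - R = -(2 + 122)**2/4 - 1*(-48575) = -1/4*124**2 + 48575 = -1/4*15376 + 48575 = -3844 + 48575 = 44731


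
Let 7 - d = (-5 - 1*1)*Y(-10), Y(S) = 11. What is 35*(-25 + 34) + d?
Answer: 388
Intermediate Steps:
d = 73 (d = 7 - (-5 - 1*1)*11 = 7 - (-5 - 1)*11 = 7 - (-6)*11 = 7 - 1*(-66) = 7 + 66 = 73)
35*(-25 + 34) + d = 35*(-25 + 34) + 73 = 35*9 + 73 = 315 + 73 = 388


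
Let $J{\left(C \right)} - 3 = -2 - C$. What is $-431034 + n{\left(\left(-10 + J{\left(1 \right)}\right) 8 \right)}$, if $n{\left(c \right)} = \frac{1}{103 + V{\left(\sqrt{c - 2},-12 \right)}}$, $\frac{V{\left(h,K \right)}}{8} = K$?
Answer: $- \frac{3017237}{7} \approx -4.3103 \cdot 10^{5}$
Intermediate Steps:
$J{\left(C \right)} = 1 - C$ ($J{\left(C \right)} = 3 - \left(2 + C\right) = 1 - C$)
$V{\left(h,K \right)} = 8 K$
$n{\left(c \right)} = \frac{1}{7}$ ($n{\left(c \right)} = \frac{1}{103 + 8 \left(-12\right)} = \frac{1}{103 - 96} = \frac{1}{7}$)
$-431034 + n{\left(\left(-10 + J{\left(1 \right)}\right) 8 \right)} = -431034 + \frac{1}{7} = - \frac{3017237}{7}$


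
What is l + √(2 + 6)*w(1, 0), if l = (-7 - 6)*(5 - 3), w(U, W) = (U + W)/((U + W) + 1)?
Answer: -26 + √2 ≈ -24.586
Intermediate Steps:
w(U, W) = (U + W)/(1 + U + W)
l = -26 (l = -13*2 = -26)
l + √(2 + 6)*w(1, 0) = -26 + √(2 + 6)*((1 + 0)/(1 + 1 + 0)) = -26 + √8*(1/2) = -26 + (2*√2)*((½)*1) = -26 + (2*√2)*(½) = -26 + √2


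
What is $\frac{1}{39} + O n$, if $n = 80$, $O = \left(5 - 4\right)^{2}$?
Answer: $\frac{3121}{39} \approx 80.026$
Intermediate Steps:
$O = 1$ ($O = 1^{2} = 1$)
$\frac{1}{39} + O n = \frac{1}{39} + 1 \cdot 80 = \frac{1}{39} + 80 = \frac{3121}{39}$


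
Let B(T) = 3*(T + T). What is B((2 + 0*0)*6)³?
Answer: 373248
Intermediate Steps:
B(T) = 6*T (B(T) = 3*(2*T) = 6*T)
B((2 + 0*0)*6)³ = (6*((2 + 0*0)*6))³ = (6*((2 + 0)*6))³ = (6*(2*6))³ = (6*12)³ = 72³ = 373248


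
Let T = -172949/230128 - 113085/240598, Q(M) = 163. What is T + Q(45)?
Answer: 4478701824145/27684168272 ≈ 161.78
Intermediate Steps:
T = -33817604191/27684168272 (T = -172949*1/230128 - 113085*1/240598 = -172949/230128 - 113085/240598 = -33817604191/27684168272 ≈ -1.2215)
T + Q(45) = -33817604191/27684168272 + 163 = 4478701824145/27684168272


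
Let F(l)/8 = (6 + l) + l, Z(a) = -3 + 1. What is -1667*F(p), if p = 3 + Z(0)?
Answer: -106688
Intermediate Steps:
Z(a) = -2
p = 1 (p = 3 - 2 = 1)
F(l) = 48 + 16*l (F(l) = 8*((6 + l) + l) = 8*(6 + 2*l) = 48 + 16*l)
-1667*F(p) = -1667*(48 + 16*1) = -1667*(48 + 16) = -1667*64 = -106688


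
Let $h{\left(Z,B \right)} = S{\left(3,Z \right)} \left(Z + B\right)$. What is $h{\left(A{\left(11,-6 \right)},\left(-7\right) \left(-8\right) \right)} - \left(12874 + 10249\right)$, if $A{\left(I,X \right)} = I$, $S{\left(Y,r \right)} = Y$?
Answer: $-22922$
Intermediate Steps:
$h{\left(Z,B \right)} = 3 B + 3 Z$ ($h{\left(Z,B \right)} = 3 \left(Z + B\right) = 3 \left(B + Z\right) = 3 B + 3 Z$)
$h{\left(A{\left(11,-6 \right)},\left(-7\right) \left(-8\right) \right)} - \left(12874 + 10249\right) = \left(3 \left(\left(-7\right) \left(-8\right)\right) + 3 \cdot 11\right) - \left(12874 + 10249\right) = \left(3 \cdot 56 + 33\right) - 23123 = \left(168 + 33\right) - 23123 = 201 - 23123 = -22922$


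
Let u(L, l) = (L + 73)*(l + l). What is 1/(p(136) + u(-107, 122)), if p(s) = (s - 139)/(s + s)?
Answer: -272/2256515 ≈ -0.00012054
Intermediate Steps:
u(L, l) = 2*l*(73 + L) (u(L, l) = (73 + L)*(2*l) = 2*l*(73 + L))
p(s) = (-139 + s)/(2*s) (p(s) = (-139 + s)/((2*s)) = (-139 + s)*(1/(2*s)) = (-139 + s)/(2*s))
1/(p(136) + u(-107, 122)) = 1/((½)*(-139 + 136)/136 + 2*122*(73 - 107)) = 1/((½)*(1/136)*(-3) + 2*122*(-34)) = 1/(-3/272 - 8296) = 1/(-2256515/272) = -272/2256515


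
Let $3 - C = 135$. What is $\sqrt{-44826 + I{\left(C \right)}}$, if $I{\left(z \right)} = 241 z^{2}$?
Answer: $13 \sqrt{24582} \approx 2038.2$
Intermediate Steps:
$C = -132$ ($C = 3 - 135 = -132$)
$\sqrt{-44826 + I{\left(C \right)}} = \sqrt{-44826 + 241 \left(-132\right)^{2}} = \sqrt{-44826 + 241 \cdot 17424} = \sqrt{-44826 + 4199184} = \sqrt{4154358} = 13 \sqrt{24582}$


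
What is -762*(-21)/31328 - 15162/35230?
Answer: 22188831/275921360 ≈ 0.080417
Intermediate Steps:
-762*(-21)/31328 - 15162/35230 = 16002*(1/31328) - 15162*1/35230 = 8001/15664 - 7581/17615 = 22188831/275921360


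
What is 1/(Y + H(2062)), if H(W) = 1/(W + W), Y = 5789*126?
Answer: 4124/3008103337 ≈ 1.3710e-6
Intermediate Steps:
Y = 729414
H(W) = 1/(2*W)
1/(Y + H(2062)) = 1/(729414 + (½)/2062) = 1/(729414 + (½)*(1/2062)) = 1/(729414 + 1/4124) = 1/(3008103337/4124) = 4124/3008103337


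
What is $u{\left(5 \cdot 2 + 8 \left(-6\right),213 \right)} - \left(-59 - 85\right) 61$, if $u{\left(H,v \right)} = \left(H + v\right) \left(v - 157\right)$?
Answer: $18584$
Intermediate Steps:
$u{\left(H,v \right)} = \left(-157 + v\right) \left(H + v\right)$ ($u{\left(H,v \right)} = \left(H + v\right) \left(-157 + v\right) = \left(-157 + v\right) \left(H + v\right)$)
$u{\left(5 \cdot 2 + 8 \left(-6\right),213 \right)} - \left(-59 - 85\right) 61 = \left(213^{2} - 157 \left(5 \cdot 2 + 8 \left(-6\right)\right) - 33441 + \left(5 \cdot 2 + 8 \left(-6\right)\right) 213\right) - \left(-59 - 85\right) 61 = \left(45369 - 157 \left(10 - 48\right) - 33441 + \left(10 - 48\right) 213\right) - \left(-144\right) 61 = \left(45369 - -5966 - 33441 - 8094\right) - -8784 = \left(45369 + 5966 - 33441 - 8094\right) + 8784 = 9800 + 8784 = 18584$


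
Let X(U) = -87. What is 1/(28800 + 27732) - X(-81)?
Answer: 4918285/56532 ≈ 87.000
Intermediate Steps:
1/(28800 + 27732) - X(-81) = 1/(28800 + 27732) - 1*(-87) = 1/56532 + 87 = 4918285/56532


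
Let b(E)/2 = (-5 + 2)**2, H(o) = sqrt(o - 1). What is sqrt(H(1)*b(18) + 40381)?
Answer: sqrt(40381) ≈ 200.95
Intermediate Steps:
H(o) = sqrt(-1 + o)
b(E) = 18 (b(E) = 2*(-5 + 2)**2 = 2*(-3)**2 = 2*9 = 18)
sqrt(H(1)*b(18) + 40381) = sqrt(sqrt(-1 + 1)*18 + 40381) = sqrt(sqrt(0)*18 + 40381) = sqrt(0*18 + 40381) = sqrt(0 + 40381) = sqrt(40381)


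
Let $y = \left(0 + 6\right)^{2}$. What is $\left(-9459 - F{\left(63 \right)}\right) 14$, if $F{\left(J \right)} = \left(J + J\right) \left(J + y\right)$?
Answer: $-307062$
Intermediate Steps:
$y = 36$ ($y = 6^{2} = 36$)
$F{\left(J \right)} = 2 J \left(36 + J\right)$ ($F{\left(J \right)} = \left(J + J\right) \left(J + 36\right) = 2 J \left(36 + J\right)$)
$\left(-9459 - F{\left(63 \right)}\right) 14 = \left(-9459 - 2 \cdot 63 \left(36 + 63\right)\right) 14 = \left(-9459 - 2 \cdot 63 \cdot 99\right) 14 = \left(-9459 - 12474\right) 14 = \left(-21933\right) 14 = -307062$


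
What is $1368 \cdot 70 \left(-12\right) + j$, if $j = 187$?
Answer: $-1148933$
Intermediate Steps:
$1368 \cdot 70 \left(-12\right) + j = 1368 \cdot 70 \left(-12\right) + 187 = 1368 \left(-840\right) + 187 = -1149120 + 187 = -1148933$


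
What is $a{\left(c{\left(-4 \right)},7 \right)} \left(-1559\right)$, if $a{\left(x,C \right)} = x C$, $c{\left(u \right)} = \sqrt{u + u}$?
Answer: $- 21826 i \sqrt{2} \approx - 30867.0 i$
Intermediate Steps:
$c{\left(u \right)} = \sqrt{2} \sqrt{u}$ ($c{\left(u \right)} = \sqrt{2 u} = \sqrt{2} \sqrt{u}$)
$a{\left(x,C \right)} = C x$
$a{\left(c{\left(-4 \right)},7 \right)} \left(-1559\right) = 7 \sqrt{2} \sqrt{-4} \left(-1559\right) = 7 \sqrt{2} \cdot 2 i \left(-1559\right) = 7 \cdot 2 i \sqrt{2} \left(-1559\right) = 14 i \sqrt{2} \left(-1559\right) = - 21826 i \sqrt{2}$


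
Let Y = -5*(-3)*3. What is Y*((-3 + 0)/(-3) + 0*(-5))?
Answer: 45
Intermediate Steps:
Y = 45 (Y = 15*3 = 45)
Y*((-3 + 0)/(-3) + 0*(-5)) = 45*((-3 + 0)/(-3) + 0*(-5)) = 45*(-⅓*(-3) + 0) = 45*(1 + 0) = 45*1 = 45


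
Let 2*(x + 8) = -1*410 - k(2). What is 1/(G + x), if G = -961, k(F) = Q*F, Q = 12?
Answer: -1/1186 ≈ -0.00084317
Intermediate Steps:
k(F) = 12*F
x = -225 (x = -8 + (-1*410 - 12*2)/2 = -8 + (-410 - 1*24)/2 = -8 + (-410 - 24)/2 = -8 + (½)*(-434) = -8 - 217 = -225)
1/(G + x) = 1/(-961 - 225) = 1/(-1186) = -1/1186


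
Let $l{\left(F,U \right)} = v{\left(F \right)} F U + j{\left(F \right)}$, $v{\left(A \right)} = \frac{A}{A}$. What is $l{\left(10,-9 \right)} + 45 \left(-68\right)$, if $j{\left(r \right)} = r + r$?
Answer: $-3130$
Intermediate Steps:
$v{\left(A \right)} = 1$
$j{\left(r \right)} = 2 r$
$l{\left(F,U \right)} = 2 F + F U$ ($l{\left(F,U \right)} = 1 F U + 2 F = F U + 2 F = 2 F + F U$)
$l{\left(10,-9 \right)} + 45 \left(-68\right) = 10 \left(2 - 9\right) + 45 \left(-68\right) = 10 \left(-7\right) - 3060 = -70 - 3060 = -3130$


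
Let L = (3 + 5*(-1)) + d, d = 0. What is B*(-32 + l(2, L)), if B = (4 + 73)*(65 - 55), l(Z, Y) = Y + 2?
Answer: -24640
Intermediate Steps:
L = -2 (L = (3 + 5*(-1)) + 0 = (3 - 5) + 0 = -2 + 0 = -2)
l(Z, Y) = 2 + Y
B = 770 (B = 77*10 = 770)
B*(-32 + l(2, L)) = 770*(-32 + (2 - 2)) = 770*(-32 + 0) = 770*(-32) = -24640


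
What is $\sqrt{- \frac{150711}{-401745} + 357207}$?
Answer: $\frac{\sqrt{6405881024848430}}{133915} \approx 597.67$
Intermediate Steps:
$\sqrt{- \frac{150711}{-401745} + 357207} = \sqrt{\left(-150711\right) \left(- \frac{1}{401745}\right) + 357207} = \sqrt{\frac{50237}{133915} + 357207} = \sqrt{\frac{47835425642}{133915}} = \frac{\sqrt{6405881024848430}}{133915}$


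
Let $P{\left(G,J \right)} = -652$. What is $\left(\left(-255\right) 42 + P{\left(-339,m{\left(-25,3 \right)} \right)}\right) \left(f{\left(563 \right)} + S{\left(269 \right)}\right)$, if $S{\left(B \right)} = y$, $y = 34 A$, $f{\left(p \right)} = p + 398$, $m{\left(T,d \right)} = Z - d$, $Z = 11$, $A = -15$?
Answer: $-5124262$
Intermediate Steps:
$m{\left(T,d \right)} = 11 - d$
$f{\left(p \right)} = 398 + p$
$y = -510$ ($y = 34 \left(-15\right) = -510$)
$S{\left(B \right)} = -510$
$\left(\left(-255\right) 42 + P{\left(-339,m{\left(-25,3 \right)} \right)}\right) \left(f{\left(563 \right)} + S{\left(269 \right)}\right) = \left(\left(-255\right) 42 - 652\right) \left(\left(398 + 563\right) - 510\right) = \left(-10710 - 652\right) \left(961 - 510\right) = \left(-11362\right) 451 = -5124262$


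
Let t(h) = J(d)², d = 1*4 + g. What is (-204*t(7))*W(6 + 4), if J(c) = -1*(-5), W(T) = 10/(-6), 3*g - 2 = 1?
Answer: 8500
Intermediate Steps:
g = 1 (g = ⅔ + (⅓)*1 = ⅔ + ⅓ = 1)
W(T) = -5/3 (W(T) = 10*(-⅙) = -5/3)
d = 5 (d = 1*4 + 1 = 4 + 1 = 5)
J(c) = 5
t(h) = 25 (t(h) = 5² = 25)
(-204*t(7))*W(6 + 4) = -204*25*(-5/3) = -5100*(-5/3) = 8500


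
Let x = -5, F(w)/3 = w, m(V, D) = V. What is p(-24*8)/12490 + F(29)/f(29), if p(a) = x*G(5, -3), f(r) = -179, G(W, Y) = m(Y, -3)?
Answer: -216789/447142 ≈ -0.48483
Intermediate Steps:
G(W, Y) = Y
F(w) = 3*w
p(a) = 15 (p(a) = -5*(-3) = 15)
p(-24*8)/12490 + F(29)/f(29) = 15/12490 + (3*29)/(-179) = 15*(1/12490) + 87*(-1/179) = 3/2498 - 87/179 = -216789/447142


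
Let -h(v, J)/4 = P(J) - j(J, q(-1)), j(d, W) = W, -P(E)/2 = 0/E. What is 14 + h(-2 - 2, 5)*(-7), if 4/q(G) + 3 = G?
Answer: 42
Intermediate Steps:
q(G) = 4/(-3 + G)
P(E) = 0 (P(E) = -0/E = -2*0 = 0)
h(v, J) = -4 (h(v, J) = -4*(0 - 4/(-3 - 1)) = -4*(0 - 4/(-4)) = -4*(0 - 4*(-1)/4) = -4*(0 - 1*(-1)) = -4*(0 + 1) = -4*1 = -4)
14 + h(-2 - 2, 5)*(-7) = 14 - 4*(-7) = 14 + 28 = 42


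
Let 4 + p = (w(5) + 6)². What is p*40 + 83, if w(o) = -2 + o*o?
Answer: 33563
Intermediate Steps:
w(o) = -2 + o²
p = 837 (p = -4 + ((-2 + 5²) + 6)² = -4 + ((-2 + 25) + 6)² = -4 + (23 + 6)² = -4 + 29² = -4 + 841 = 837)
p*40 + 83 = 837*40 + 83 = 33480 + 83 = 33563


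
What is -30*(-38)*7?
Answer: 7980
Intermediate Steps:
-30*(-38)*7 = 1140*7 = 7980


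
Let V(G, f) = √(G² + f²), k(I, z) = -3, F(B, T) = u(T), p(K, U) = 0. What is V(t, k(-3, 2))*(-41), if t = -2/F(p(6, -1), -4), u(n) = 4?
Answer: -41*√37/2 ≈ -124.70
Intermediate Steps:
F(B, T) = 4
t = -½ (t = -2/4 = -2*¼ = -½ ≈ -0.50000)
V(t, k(-3, 2))*(-41) = √((-½)² + (-3)²)*(-41) = √(¼ + 9)*(-41) = √(37/4)*(-41) = (√37/2)*(-41) = -41*√37/2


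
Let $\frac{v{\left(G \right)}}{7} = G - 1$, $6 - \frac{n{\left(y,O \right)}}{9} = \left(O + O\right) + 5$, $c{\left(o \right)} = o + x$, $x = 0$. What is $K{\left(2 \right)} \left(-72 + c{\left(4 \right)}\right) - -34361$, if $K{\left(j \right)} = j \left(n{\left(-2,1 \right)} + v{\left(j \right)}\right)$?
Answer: $34633$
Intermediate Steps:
$c{\left(o \right)} = o$ ($c{\left(o \right)} = o + 0 = o$)
$n{\left(y,O \right)} = 9 - 18 O$ ($n{\left(y,O \right)} = 54 - 9 \left(\left(O + O\right) + 5\right) = 54 - 9 \left(2 O + 5\right) = 54 - 9 \left(5 + 2 O\right) = 54 - \left(45 + 18 O\right) = 9 - 18 O$)
$v{\left(G \right)} = -7 + 7 G$ ($v{\left(G \right)} = 7 \left(G - 1\right) = 7 \left(-1 + G\right) = -7 + 7 G$)
$K{\left(j \right)} = j \left(-16 + 7 j\right)$ ($K{\left(j \right)} = j \left(\left(9 - 18\right) + \left(-7 + 7 j\right)\right) = j \left(-9 + \left(-7 + 7 j\right)\right) = j \left(-16 + 7 j\right)$)
$K{\left(2 \right)} \left(-72 + c{\left(4 \right)}\right) - -34361 = 2 \left(-16 + 7 \cdot 2\right) \left(-72 + 4\right) - -34361 = 2 \left(-16 + 14\right) \left(-68\right) + 34361 = 2 \left(-2\right) \left(-68\right) + 34361 = \left(-4\right) \left(-68\right) + 34361 = 272 + 34361 = 34633$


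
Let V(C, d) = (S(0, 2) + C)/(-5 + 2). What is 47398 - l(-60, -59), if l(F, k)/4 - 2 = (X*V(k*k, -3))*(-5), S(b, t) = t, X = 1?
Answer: 24170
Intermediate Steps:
V(C, d) = -2/3 - C/3 (V(C, d) = (2 + C)/(-5 + 2) = (2 + C)/(-3) = (2 + C)*(-1/3) = -2/3 - C/3)
l(F, k) = 64/3 + 20*k**2/3 (l(F, k) = 8 + 4*((1*(-2/3 - k*k/3))*(-5)) = 8 + 4*((1*(-2/3 - k**2/3))*(-5)) = 8 + 4*((-2/3 - k**2/3)*(-5)) = 8 + 4*(10/3 + 5*k**2/3) = 8 + (40/3 + 20*k**2/3) = 64/3 + 20*k**2/3)
47398 - l(-60, -59) = 47398 - (64/3 + (20/3)*(-59)**2) = 47398 - (64/3 + (20/3)*3481) = 47398 - (64/3 + 69620/3) = 47398 - 1*23228 = 47398 - 23228 = 24170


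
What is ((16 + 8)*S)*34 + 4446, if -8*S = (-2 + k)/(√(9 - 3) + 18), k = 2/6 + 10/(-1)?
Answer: 239208/53 - 595*√6/159 ≈ 4504.2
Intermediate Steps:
k = -29/3 (k = 2*(⅙) + 10*(-1) = ⅓ - 10 = -29/3 ≈ -9.6667)
S = 35/(24*(18 + √6)) (S = -(-2 - 29/3)/(8*(√(9 - 3) + 18)) = -(-35)/(24*(√6 + 18)) = -(-35)/(24*(18 + √6)) = 35/(24*(18 + √6)) ≈ 0.071314)
((16 + 8)*S)*34 + 4446 = ((16 + 8)*(35/424 - 35*√6/7632))*34 + 4446 = (24*(35/424 - 35*√6/7632))*34 + 4446 = (105/53 - 35*√6/318)*34 + 4446 = (3570/53 - 595*√6/159) + 4446 = 239208/53 - 595*√6/159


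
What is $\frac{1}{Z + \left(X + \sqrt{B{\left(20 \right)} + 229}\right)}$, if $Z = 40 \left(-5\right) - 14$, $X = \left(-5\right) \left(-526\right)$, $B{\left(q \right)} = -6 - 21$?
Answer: $\frac{1208}{2918427} - \frac{\sqrt{202}}{5836854} \approx 0.00041149$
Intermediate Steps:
$B{\left(q \right)} = -27$ ($B{\left(q \right)} = -6 - 21 = -27$)
$X = 2630$
$Z = -214$ ($Z = -200 - 14 = -214$)
$\frac{1}{Z + \left(X + \sqrt{B{\left(20 \right)} + 229}\right)} = \frac{1}{-214 + \left(2630 + \sqrt{-27 + 229}\right)} = \frac{1}{-214 + \left(2630 + \sqrt{202}\right)} = \frac{1}{2416 + \sqrt{202}}$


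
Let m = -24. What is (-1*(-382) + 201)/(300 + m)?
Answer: 583/276 ≈ 2.1123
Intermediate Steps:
(-1*(-382) + 201)/(300 + m) = (-1*(-382) + 201)/(300 - 24) = (382 + 201)/276 = 583*(1/276) = 583/276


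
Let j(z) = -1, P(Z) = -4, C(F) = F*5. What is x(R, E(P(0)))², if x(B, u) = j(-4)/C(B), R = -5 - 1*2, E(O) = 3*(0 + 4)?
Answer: 1/1225 ≈ 0.00081633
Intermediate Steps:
C(F) = 5*F
E(O) = 12 (E(O) = 3*4 = 12)
R = -7 (R = -5 - 2 = -7)
x(B, u) = -1/(5*B)
x(R, E(P(0)))² = (-⅕/(-7))² = (-⅕*(-⅐))² = (1/35)² = 1/1225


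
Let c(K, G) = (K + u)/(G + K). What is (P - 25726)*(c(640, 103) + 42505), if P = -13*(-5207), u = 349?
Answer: 1325347190860/743 ≈ 1.7838e+9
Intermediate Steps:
c(K, G) = (349 + K)/(G + K) (c(K, G) = (K + 349)/(G + K) = (349 + K)/(G + K))
P = 67691
(P - 25726)*(c(640, 103) + 42505) = (67691 - 25726)*((349 + 640)/(103 + 640) + 42505) = 41965*(989/743 + 42505) = 41965*(31582204/743) = 1325347190860/743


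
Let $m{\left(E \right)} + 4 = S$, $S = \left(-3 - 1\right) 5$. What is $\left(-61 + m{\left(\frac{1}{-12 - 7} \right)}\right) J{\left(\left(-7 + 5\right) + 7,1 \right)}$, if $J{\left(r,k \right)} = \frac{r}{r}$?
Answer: $-85$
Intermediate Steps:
$S = -20$ ($S = \left(-3 - 1\right) 5 = \left(-4\right) 5 = -20$)
$J{\left(r,k \right)} = 1$
$m{\left(E \right)} = -24$ ($m{\left(E \right)} = -4 - 20 = -24$)
$\left(-61 + m{\left(\frac{1}{-12 - 7} \right)}\right) J{\left(\left(-7 + 5\right) + 7,1 \right)} = \left(-61 - 24\right) 1 = \left(-85\right) 1 = -85$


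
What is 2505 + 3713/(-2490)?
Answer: 6233737/2490 ≈ 2503.5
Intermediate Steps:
2505 + 3713/(-2490) = 2505 + 3713*(-1/2490) = 2505 - 3713/2490 = 6233737/2490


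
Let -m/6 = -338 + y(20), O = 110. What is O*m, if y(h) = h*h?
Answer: -40920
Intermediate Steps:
y(h) = h**2
m = -372 (m = -6*(-338 + 20**2) = -6*(-338 + 400) = -6*62 = -372)
O*m = 110*(-372) = -40920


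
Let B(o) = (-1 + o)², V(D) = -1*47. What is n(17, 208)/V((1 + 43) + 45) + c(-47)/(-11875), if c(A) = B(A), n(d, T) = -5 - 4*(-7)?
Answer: -381413/558125 ≈ -0.68338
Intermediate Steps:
V(D) = -47
n(d, T) = 23 (n(d, T) = -5 + 28 = 23)
c(A) = (-1 + A)²
n(17, 208)/V((1 + 43) + 45) + c(-47)/(-11875) = 23/(-47) + (-1 - 47)²/(-11875) = 23*(-1/47) + (-48)²*(-1/11875) = -23/47 + 2304*(-1/11875) = -23/47 - 2304/11875 = -381413/558125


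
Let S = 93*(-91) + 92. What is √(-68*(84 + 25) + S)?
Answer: I*√15783 ≈ 125.63*I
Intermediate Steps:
S = -8371 (S = -8463 + 92 = -8371)
√(-68*(84 + 25) + S) = √(-68*(84 + 25) - 8371) = √(-68*109 - 8371) = √(-7412 - 8371) = √(-15783) = I*√15783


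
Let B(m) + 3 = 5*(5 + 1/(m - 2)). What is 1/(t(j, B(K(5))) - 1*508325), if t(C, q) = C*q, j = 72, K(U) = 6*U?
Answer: -7/3547097 ≈ -1.9734e-6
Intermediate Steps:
B(m) = 22 + 5/(-2 + m) (B(m) = -3 + 5*(5 + 1/(m - 2)) = -3 + 5*(5 + 1/(-2 + m)) = -3 + (25 + 5/(-2 + m)) = 22 + 5/(-2 + m))
1/(t(j, B(K(5))) - 1*508325) = 1/(72*((-39 + 22*(6*5))/(-2 + 6*5)) - 1*508325) = 1/(72*((-39 + 22*30)/(-2 + 30)) - 508325) = 1/(72*((-39 + 660)/28) - 508325) = 1/(72*((1/28)*621) - 508325) = 1/(72*(621/28) - 508325) = 1/(11178/7 - 508325) = 1/(-3547097/7) = -7/3547097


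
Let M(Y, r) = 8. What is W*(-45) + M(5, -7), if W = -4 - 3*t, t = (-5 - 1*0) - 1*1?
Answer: -622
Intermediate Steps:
t = -6 (t = (-5 + 0) - 1 = -5 - 1 = -6)
W = 14 (W = -4 - 3*(-6) = -4 + 18 = 14)
W*(-45) + M(5, -7) = 14*(-45) + 8 = -630 + 8 = -622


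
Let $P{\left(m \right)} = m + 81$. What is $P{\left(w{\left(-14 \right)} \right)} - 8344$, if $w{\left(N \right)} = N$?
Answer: $-8277$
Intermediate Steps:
$P{\left(m \right)} = 81 + m$
$P{\left(w{\left(-14 \right)} \right)} - 8344 = \left(81 - 14\right) - 8344 = 67 - 8344 = -8277$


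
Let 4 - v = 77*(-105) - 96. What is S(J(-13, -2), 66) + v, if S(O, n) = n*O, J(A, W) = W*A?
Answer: 9901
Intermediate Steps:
J(A, W) = A*W
S(O, n) = O*n
v = 8185 (v = 4 - (77*(-105) - 96) = 4 - (-8085 - 96) = 4 - 1*(-8181) = 4 + 8181 = 8185)
S(J(-13, -2), 66) + v = -13*(-2)*66 + 8185 = 26*66 + 8185 = 1716 + 8185 = 9901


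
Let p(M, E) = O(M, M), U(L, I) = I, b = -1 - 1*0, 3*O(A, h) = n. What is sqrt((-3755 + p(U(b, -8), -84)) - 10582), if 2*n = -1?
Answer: I*sqrt(516138)/6 ≈ 119.74*I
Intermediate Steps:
n = -1/2 (n = (1/2)*(-1) = -1/2 ≈ -0.50000)
O(A, h) = -1/6 (O(A, h) = (1/3)*(-1/2) = -1/6)
b = -1 (b = -1 + 0 = -1)
p(M, E) = -1/6
sqrt((-3755 + p(U(b, -8), -84)) - 10582) = sqrt((-3755 - 1/6) - 10582) = sqrt(-22531/6 - 10582) = sqrt(-86023/6) = I*sqrt(516138)/6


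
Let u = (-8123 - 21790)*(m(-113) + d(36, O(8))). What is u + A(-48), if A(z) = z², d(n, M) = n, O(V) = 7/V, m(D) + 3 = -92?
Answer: 1767171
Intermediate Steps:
m(D) = -95 (m(D) = -3 - 92 = -95)
u = 1764867 (u = (-8123 - 21790)*(-95 + 36) = -29913*(-59) = 1764867)
u + A(-48) = 1764867 + (-48)² = 1764867 + 2304 = 1767171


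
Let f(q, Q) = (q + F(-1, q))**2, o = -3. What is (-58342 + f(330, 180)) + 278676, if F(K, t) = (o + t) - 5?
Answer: 645438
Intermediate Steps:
F(K, t) = -8 + t (F(K, t) = (-3 + t) - 5 = -8 + t)
f(q, Q) = (-8 + 2*q)**2 (f(q, Q) = (q + (-8 + q))**2 = (-8 + 2*q)**2)
(-58342 + f(330, 180)) + 278676 = (-58342 + 4*(-4 + 330)**2) + 278676 = (-58342 + 4*326**2) + 278676 = (-58342 + 4*106276) + 278676 = (-58342 + 425104) + 278676 = 366762 + 278676 = 645438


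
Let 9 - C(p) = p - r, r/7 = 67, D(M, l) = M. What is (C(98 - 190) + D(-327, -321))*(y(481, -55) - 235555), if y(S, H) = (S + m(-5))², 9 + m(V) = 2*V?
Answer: -5372973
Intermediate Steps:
r = 469 (r = 7*67 = 469)
m(V) = -9 + 2*V
C(p) = 478 - p (C(p) = 9 - (p - 1*469) = 9 - (p - 469) = 9 - (-469 + p) = 9 + (469 - p) = 478 - p)
y(S, H) = (-19 + S)² (y(S, H) = (S + (-9 + 2*(-5)))² = (S + (-9 - 10))² = (S - 19)² = (-19 + S)²)
(C(98 - 190) + D(-327, -321))*(y(481, -55) - 235555) = ((478 - (98 - 190)) - 327)*((-19 + 481)² - 235555) = ((478 - 1*(-92)) - 327)*(462² - 235555) = ((478 + 92) - 327)*(213444 - 235555) = (570 - 327)*(-22111) = 243*(-22111) = -5372973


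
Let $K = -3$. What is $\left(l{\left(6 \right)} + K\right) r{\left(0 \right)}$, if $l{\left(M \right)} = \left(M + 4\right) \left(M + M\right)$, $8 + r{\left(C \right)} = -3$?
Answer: $-1287$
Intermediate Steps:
$r{\left(C \right)} = -11$ ($r{\left(C \right)} = -8 - 3 = -11$)
$l{\left(M \right)} = 2 M \left(4 + M\right)$ ($l{\left(M \right)} = \left(4 + M\right) 2 M = 2 M \left(4 + M\right)$)
$\left(l{\left(6 \right)} + K\right) r{\left(0 \right)} = \left(2 \cdot 6 \left(4 + 6\right) - 3\right) \left(-11\right) = \left(2 \cdot 6 \cdot 10 - 3\right) \left(-11\right) = \left(120 - 3\right) \left(-11\right) = 117 \left(-11\right) = -1287$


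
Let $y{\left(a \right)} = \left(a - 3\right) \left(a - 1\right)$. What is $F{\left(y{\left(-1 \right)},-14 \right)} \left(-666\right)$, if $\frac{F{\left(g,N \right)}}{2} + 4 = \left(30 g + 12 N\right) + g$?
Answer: $-101232$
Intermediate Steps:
$y{\left(a \right)} = \left(-1 + a\right) \left(-3 + a\right)$ ($y{\left(a \right)} = \left(-3 + a\right) \left(-1 + a\right) = \left(-1 + a\right) \left(-3 + a\right)$)
$F{\left(g,N \right)} = -8 + 24 N + 62 g$ ($F{\left(g,N \right)} = -8 + 2 \left(\left(30 g + 12 N\right) + g\right) = -8 + 2 \left(\left(12 N + 30 g\right) + g\right) = -8 + 2 \left(12 N + 31 g\right) = -8 + \left(24 N + 62 g\right) = -8 + 24 N + 62 g$)
$F{\left(y{\left(-1 \right)},-14 \right)} \left(-666\right) = \left(-8 + 24 \left(-14\right) + 62 \left(3 + \left(-1\right)^{2} - -4\right)\right) \left(-666\right) = \left(-8 - 336 + 62 \left(3 + 1 + 4\right)\right) \left(-666\right) = \left(-8 - 336 + 62 \cdot 8\right) \left(-666\right) = \left(-8 - 336 + 496\right) \left(-666\right) = 152 \left(-666\right) = -101232$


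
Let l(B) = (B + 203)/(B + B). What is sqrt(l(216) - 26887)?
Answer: I*sqrt(34844295)/36 ≈ 163.97*I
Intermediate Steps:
l(B) = (203 + B)/(2*B) (l(B) = (203 + B)/((2*B)) = (203 + B)*(1/(2*B)) = (203 + B)/(2*B))
sqrt(l(216) - 26887) = sqrt((1/2)*(203 + 216)/216 - 26887) = sqrt((1/2)*(1/216)*419 - 26887) = sqrt(419/432 - 26887) = sqrt(-11614765/432) = I*sqrt(34844295)/36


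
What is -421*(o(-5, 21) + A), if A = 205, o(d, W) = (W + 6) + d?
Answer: -95567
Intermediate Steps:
o(d, W) = 6 + W + d (o(d, W) = (6 + W) + d = 6 + W + d)
-421*(o(-5, 21) + A) = -421*((6 + 21 - 5) + 205) = -421*(22 + 205) = -421*227 = -95567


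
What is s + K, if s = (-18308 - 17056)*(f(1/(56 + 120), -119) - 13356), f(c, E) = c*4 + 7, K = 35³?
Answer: 5193277180/11 ≈ 4.7212e+8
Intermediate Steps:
K = 42875
f(c, E) = 7 + 4*c (f(c, E) = 4*c + 7 = 7 + 4*c)
s = 5192805555/11 (s = (-18308 - 17056)*((7 + 4/(56 + 120)) - 13356) = -35364*((7 + 4/176) - 13356) = -35364*((7 + 4*(1/176)) - 13356) = -35364*((7 + 1/44) - 13356) = -35364*(309/44 - 13356) = -35364*(-587355/44) = 5192805555/11 ≈ 4.7207e+8)
s + K = 5192805555/11 + 42875 = 5193277180/11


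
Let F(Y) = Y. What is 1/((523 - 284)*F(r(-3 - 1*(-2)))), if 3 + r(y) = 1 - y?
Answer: -1/239 ≈ -0.0041841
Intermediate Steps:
r(y) = -2 - y (r(y) = -3 + (1 - y) = -2 - y)
1/((523 - 284)*F(r(-3 - 1*(-2)))) = 1/((523 - 284)*(-2 - (-3 - 1*(-2)))) = 1/(239*(-2 - (-3 + 2))) = 1/(239*(-2 - 1*(-1))) = 1/(239*(-2 + 1)) = (1/239)/(-1) = (1/239)*(-1) = -1/239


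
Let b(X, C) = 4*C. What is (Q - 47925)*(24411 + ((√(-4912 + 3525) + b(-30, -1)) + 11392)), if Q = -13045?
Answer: -2182665030 - 60970*I*√1387 ≈ -2.1827e+9 - 2.2707e+6*I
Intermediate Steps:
(Q - 47925)*(24411 + ((√(-4912 + 3525) + b(-30, -1)) + 11392)) = (-13045 - 47925)*(24411 + ((√(-4912 + 3525) + 4*(-1)) + 11392)) = -60970*(24411 + ((√(-1387) - 4) + 11392)) = -60970*(24411 + ((I*√1387 - 4) + 11392)) = -60970*(24411 + ((-4 + I*√1387) + 11392)) = -60970*(24411 + (11388 + I*√1387)) = -60970*(35799 + I*√1387) = -2182665030 - 60970*I*√1387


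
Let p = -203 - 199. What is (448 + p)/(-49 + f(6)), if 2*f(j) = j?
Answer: -1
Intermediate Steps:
f(j) = j/2
p = -402
(448 + p)/(-49 + f(6)) = (448 - 402)/(-49 + (1/2)*6) = 46/(-49 + 3) = 46/(-46) = 46*(-1/46) = -1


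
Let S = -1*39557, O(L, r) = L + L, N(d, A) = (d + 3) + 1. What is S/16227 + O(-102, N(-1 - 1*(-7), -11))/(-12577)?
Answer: -494198081/204086979 ≈ -2.4215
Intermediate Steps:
N(d, A) = 4 + d (N(d, A) = (3 + d) + 1 = 4 + d)
O(L, r) = 2*L
S = -39557
S/16227 + O(-102, N(-1 - 1*(-7), -11))/(-12577) = -39557/16227 + (2*(-102))/(-12577) = -39557*1/16227 - 204*(-1/12577) = -39557/16227 + 204/12577 = -494198081/204086979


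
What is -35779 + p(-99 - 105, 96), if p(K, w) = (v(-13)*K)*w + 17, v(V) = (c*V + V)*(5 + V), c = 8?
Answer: -18366386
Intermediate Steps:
v(V) = 9*V*(5 + V) (v(V) = (8*V + V)*(5 + V) = (9*V)*(5 + V) = 9*V*(5 + V))
p(K, w) = 17 + 936*K*w (p(K, w) = ((9*(-13)*(5 - 13))*K)*w + 17 = ((9*(-13)*(-8))*K)*w + 17 = (936*K)*w + 17 = 936*K*w + 17 = 17 + 936*K*w)
-35779 + p(-99 - 105, 96) = -35779 + (17 + 936*(-99 - 105)*96) = -35779 + (17 + 936*(-204)*96) = -35779 + (17 - 18330624) = -35779 - 18330607 = -18366386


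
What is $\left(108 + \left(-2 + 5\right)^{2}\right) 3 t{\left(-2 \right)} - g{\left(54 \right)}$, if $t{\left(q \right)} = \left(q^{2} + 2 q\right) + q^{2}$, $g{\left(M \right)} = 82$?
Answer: $1322$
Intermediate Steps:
$t{\left(q \right)} = 2 q + 2 q^{2}$
$\left(108 + \left(-2 + 5\right)^{2}\right) 3 t{\left(-2 \right)} - g{\left(54 \right)} = \left(108 + \left(-2 + 5\right)^{2}\right) 3 \cdot 2 \left(-2\right) \left(1 - 2\right) - 82 = \left(108 + 3^{2}\right) 3 \cdot 2 \left(-2\right) \left(-1\right) - 82 = \left(108 + 9\right) 3 \cdot 4 - 82 = 117 \cdot 12 - 82 = 1404 - 82 = 1322$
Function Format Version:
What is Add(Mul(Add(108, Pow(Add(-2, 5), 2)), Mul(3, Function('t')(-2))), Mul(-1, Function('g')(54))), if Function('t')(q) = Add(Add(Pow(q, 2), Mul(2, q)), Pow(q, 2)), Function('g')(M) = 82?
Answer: 1322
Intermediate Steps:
Function('t')(q) = Add(Mul(2, q), Mul(2, Pow(q, 2)))
Add(Mul(Add(108, Pow(Add(-2, 5), 2)), Mul(3, Function('t')(-2))), Mul(-1, Function('g')(54))) = Add(Mul(Add(108, Pow(Add(-2, 5), 2)), Mul(3, Mul(2, -2, Add(1, -2)))), Mul(-1, 82)) = Add(Mul(Add(108, Pow(3, 2)), Mul(3, Mul(2, -2, -1))), -82) = Add(Mul(Add(108, 9), Mul(3, 4)), -82) = Add(Mul(117, 12), -82) = Add(1404, -82) = 1322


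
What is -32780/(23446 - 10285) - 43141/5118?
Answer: -245182247/22452666 ≈ -10.920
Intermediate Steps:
-32780/(23446 - 10285) - 43141/5118 = -32780/13161 - 43141*1/5118 = -32780*1/13161 - 43141/5118 = -32780/13161 - 43141/5118 = -245182247/22452666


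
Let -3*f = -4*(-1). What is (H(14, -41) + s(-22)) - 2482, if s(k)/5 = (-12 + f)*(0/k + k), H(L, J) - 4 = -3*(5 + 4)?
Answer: -3115/3 ≈ -1038.3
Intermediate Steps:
f = -4/3 (f = -(-4)*(-1)/3 = -1/3*4 = -4/3 ≈ -1.3333)
H(L, J) = -23 (H(L, J) = 4 - 3*(5 + 4) = 4 - 3*9 = 4 - 27 = -23)
s(k) = -200*k/3 (s(k) = 5*((-12 - 4/3)*(0/k + k)) = 5*(-40*(0 + k)/3) = 5*(-40*k/3) = -200*k/3)
(H(14, -41) + s(-22)) - 2482 = (-23 - 200/3*(-22)) - 2482 = (-23 + 4400/3) - 2482 = 4331/3 - 2482 = -3115/3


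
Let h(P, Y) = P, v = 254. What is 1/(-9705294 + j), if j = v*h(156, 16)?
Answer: -1/9665670 ≈ -1.0346e-7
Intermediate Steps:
j = 39624 (j = 254*156 = 39624)
1/(-9705294 + j) = 1/(-9705294 + 39624) = 1/(-9665670) = -1/9665670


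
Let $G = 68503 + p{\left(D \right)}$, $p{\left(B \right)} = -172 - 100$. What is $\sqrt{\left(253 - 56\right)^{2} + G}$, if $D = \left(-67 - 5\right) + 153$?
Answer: $4 \sqrt{6690} \approx 327.17$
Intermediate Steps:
$D = 81$ ($D = -72 + 153 = 81$)
$p{\left(B \right)} = -272$
$G = 68231$ ($G = 68503 - 272 = 68231$)
$\sqrt{\left(253 - 56\right)^{2} + G} = \sqrt{\left(253 - 56\right)^{2} + 68231} = \sqrt{197^{2} + 68231} = \sqrt{38809 + 68231} = \sqrt{107040} = 4 \sqrt{6690}$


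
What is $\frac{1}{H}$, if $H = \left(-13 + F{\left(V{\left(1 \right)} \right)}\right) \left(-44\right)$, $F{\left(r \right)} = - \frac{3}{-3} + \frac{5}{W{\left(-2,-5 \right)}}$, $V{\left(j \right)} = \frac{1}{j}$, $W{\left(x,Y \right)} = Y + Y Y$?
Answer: $\frac{1}{517} \approx 0.0019342$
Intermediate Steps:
$W{\left(x,Y \right)} = Y + Y^{2}$
$F{\left(r \right)} = \frac{5}{4}$ ($F{\left(r \right)} = - \frac{3}{-3} + \frac{5}{\left(-5\right) \left(1 - 5\right)} = \left(-3\right) \left(- \frac{1}{3}\right) + \frac{5}{\left(-5\right) \left(-4\right)} = 1 + \frac{5}{20} = 1 + 5 \cdot \frac{1}{20} = 1 + \frac{1}{4} = \frac{5}{4}$)
$H = 517$ ($H = \left(-13 + \frac{5}{4}\right) \left(-44\right) = \left(- \frac{47}{4}\right) \left(-44\right) = 517$)
$\frac{1}{H} = \frac{1}{517}$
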